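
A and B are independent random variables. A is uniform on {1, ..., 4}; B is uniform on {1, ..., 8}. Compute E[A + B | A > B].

P(A > B) = 3/16.
Summing (A+B)·P(x,y) over outcomes with A > B gives 15/16.
E[A + B | A > B] = (15/16) / (3/16) = 5.

5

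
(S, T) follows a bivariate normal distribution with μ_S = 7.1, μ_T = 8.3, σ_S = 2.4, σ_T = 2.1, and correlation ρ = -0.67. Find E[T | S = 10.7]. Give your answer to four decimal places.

6.1895

The regression of T on S has slope ρ·σ_T/σ_S and passes through (μ_S, μ_T).
E[T | S=10.7] = 8.3 + (-0.67)·(2.1/2.4)·(10.7 − (7.1)) = 8.3 + (-0.58625)·(3.6) = 6.1895.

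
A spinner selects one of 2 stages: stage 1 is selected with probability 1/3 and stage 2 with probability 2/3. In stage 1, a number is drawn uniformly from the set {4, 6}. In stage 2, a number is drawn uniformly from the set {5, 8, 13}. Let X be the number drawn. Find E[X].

67/9

E[X | stage 1] = (4+6)/2 = 5.
E[X | stage 2] = (5+8+13)/3 = 26/3.
E[X] = (1/3)·(5) + (2/3)·(26/3) = 67/9.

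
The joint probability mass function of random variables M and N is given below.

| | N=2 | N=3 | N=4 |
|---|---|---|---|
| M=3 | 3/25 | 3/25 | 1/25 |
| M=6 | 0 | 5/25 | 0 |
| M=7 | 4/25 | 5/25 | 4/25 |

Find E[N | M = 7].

P(M = 7) = 13/25.
Σ N·P over the event = 2·(4/25) + 3·(5/25) + 4·(4/25) = 39/25.
E[N | M = 7] = (39/25) / (13/25) = 3.

3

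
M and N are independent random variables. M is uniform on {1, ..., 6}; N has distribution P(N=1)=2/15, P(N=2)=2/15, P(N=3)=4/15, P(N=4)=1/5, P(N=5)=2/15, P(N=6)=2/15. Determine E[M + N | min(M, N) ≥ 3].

P(min(M, N) ≥ 3) = 22/45.
Summing (M+N)·P(x,y) over outcomes with min(M, N) ≥ 3 gives 191/45.
E[M + N | min(M, N) ≥ 3] = (191/45) / (22/45) = 191/22.

191/22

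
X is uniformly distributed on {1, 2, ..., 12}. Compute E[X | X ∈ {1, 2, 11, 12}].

P(X ∈ {1, 2, 11, 12}) = 1/3.
Σ over the event: 1·1/12 + 2·1/12 + 11·1/12 + 12·1/12 = 13/6.
E[X | X ∈ {1, 2, 11, 12}] = (13/6) / (1/3) = 13/2.

13/2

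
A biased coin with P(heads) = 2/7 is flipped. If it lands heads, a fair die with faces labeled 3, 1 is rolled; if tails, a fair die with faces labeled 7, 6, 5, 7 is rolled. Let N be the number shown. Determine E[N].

141/28

E[N | heads] = (3+1)/2 = 2.
E[N | tails] = (7+6+5+7)/4 = 25/4.
E[N] = (2/7)·(2) + (5/7)·(25/4) = 141/28.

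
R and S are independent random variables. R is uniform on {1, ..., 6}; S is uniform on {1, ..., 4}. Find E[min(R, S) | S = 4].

3

P(S = 4) = 1/4.
Summing min(R,S)·P(x,y) over outcomes with S = 4 gives 3/4.
E[min(R, S) | S = 4] = (3/4) / (1/4) = 3.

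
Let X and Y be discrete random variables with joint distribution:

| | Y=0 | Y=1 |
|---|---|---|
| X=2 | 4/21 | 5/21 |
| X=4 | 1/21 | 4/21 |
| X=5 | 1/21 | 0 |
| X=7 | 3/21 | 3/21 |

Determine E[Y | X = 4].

4/5

P(X = 4) = 5/21.
Σ Y·P over the event = 0·(1/21) + 1·(4/21) = 4/21.
E[Y | X = 4] = (4/21) / (5/21) = 4/5.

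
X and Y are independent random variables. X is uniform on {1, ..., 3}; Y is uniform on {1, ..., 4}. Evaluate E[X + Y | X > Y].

4

Outcomes with X > Y: (2,1), (3,1), (3,2), each with probability 1/12.
E[X + Y | X > Y] = (3 + 4 + 5) / 3 = 4.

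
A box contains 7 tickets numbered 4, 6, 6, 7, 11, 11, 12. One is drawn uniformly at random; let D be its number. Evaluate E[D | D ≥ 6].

53/6

P(D ≥ 6) = 6/7.
Σ over the event: 6·2/7 + 7·1/7 + 11·2/7 + 12·1/7 = 53/7.
E[D | D ≥ 6] = (53/7) / (6/7) = 53/6.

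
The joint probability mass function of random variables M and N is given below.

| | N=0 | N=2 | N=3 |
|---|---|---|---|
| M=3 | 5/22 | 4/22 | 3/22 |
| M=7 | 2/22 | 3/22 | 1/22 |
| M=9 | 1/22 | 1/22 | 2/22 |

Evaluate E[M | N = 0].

P(N = 0) = 4/11.
Σ M·P over the event = 3·(5/22) + 7·(2/22) + 9·(1/22) = 19/11.
E[M | N = 0] = (19/11) / (4/11) = 19/4.

19/4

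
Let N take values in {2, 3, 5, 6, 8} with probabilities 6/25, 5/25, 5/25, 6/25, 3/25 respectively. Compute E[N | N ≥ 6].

P(N ≥ 6) = 9/25.
Σ over the event: 6·6/25 + 8·3/25 = 12/5.
E[N | N ≥ 6] = (12/5) / (9/25) = 20/3.

20/3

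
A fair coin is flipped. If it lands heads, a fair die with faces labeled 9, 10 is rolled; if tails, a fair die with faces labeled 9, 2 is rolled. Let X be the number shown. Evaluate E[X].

E[X | heads] = (9+10)/2 = 19/2.
E[X | tails] = (9+2)/2 = 11/2.
By the law of total expectation,
E[X] = (1/2)·(19/2) + (1/2)·(11/2) = 15/2.

15/2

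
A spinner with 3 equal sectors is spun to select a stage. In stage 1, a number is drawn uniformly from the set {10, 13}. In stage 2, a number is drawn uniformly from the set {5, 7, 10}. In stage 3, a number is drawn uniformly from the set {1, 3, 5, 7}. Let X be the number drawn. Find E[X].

E[X | stage 1] = (10+13)/2 = 23/2.
E[X | stage 2] = (5+7+10)/3 = 22/3.
E[X | stage 3] = (1+3+5+7)/4 = 4.
E[X] = (1/3)·(23/2) + (1/3)·(22/3) + (1/3)·(4) = 137/18.

137/18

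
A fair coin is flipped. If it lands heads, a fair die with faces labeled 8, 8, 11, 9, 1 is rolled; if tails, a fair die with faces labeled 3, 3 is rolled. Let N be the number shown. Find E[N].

26/5

E[N | heads] = (8+8+11+9+1)/5 = 37/5.
E[N | tails] = (3+3)/2 = 3.
By the law of total expectation,
E[N] = (1/2)·(37/5) + (1/2)·(3) = 26/5.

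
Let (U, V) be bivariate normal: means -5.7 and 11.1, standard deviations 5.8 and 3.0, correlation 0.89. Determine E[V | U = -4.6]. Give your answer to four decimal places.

For a bivariate normal, E[V | U=x] = μ_V + ρ·(σ_V/σ_U)·(x − μ_U).
E[V | U=-4.6] = 11.1 + (0.89)·(3.0/5.8)·(-4.6 − (-5.7)) = 11.1 + (0.46034)·(1.1) = 11.6064.

11.6064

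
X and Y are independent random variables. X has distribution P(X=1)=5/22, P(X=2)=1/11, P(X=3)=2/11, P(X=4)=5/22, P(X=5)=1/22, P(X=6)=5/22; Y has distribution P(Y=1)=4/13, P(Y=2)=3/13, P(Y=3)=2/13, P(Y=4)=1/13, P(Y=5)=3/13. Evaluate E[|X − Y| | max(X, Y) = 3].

34/25

P(max(X, Y) = 3) = 25/143.
Summing |X−Y|·P(x,y) over outcomes with max(X, Y) = 3 gives 34/143.
E[|X − Y| | max(X, Y) = 3] = (34/143) / (25/143) = 34/25.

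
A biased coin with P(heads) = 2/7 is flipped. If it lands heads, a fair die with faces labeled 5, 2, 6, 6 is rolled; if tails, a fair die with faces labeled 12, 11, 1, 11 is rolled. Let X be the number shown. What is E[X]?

213/28

E[X | heads] = (5+2+6+6)/4 = 19/4.
E[X | tails] = (12+11+1+11)/4 = 35/4.
E[X] = (2/7)·(19/4) + (5/7)·(35/4) = 213/28.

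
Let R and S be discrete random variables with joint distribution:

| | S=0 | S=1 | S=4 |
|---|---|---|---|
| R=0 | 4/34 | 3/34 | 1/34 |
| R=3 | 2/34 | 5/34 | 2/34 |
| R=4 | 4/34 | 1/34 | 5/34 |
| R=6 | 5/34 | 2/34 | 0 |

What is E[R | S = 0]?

52/15

P(S = 0) = 15/34.
Σ R·P over the event = 0·(4/34) + 3·(2/34) + 4·(4/34) + 6·(5/34) = 26/17.
E[R | S = 0] = (26/17) / (15/34) = 52/15.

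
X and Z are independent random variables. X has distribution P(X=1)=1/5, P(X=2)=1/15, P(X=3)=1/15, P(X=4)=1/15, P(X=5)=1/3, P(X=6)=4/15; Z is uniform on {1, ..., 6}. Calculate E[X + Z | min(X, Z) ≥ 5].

197/18

P(min(X, Z) ≥ 5) = 1/5.
Summing (X+Z)·P(x,y) over outcomes with min(X, Z) ≥ 5 gives 197/90.
E[X + Z | min(X, Z) ≥ 5] = (197/90) / (1/5) = 197/18.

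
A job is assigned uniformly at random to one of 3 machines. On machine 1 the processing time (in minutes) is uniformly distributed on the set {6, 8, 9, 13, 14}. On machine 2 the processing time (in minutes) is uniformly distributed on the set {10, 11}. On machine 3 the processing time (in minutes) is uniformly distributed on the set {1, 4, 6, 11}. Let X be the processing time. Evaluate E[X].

E[X | machine 1] = (6+8+9+13+14)/5 = 10.
E[X | machine 2] = (10+11)/2 = 21/2.
E[X | machine 3] = (1+4+6+11)/4 = 11/2.
E[X] = (1/3)·(10) + (1/3)·(21/2) + (1/3)·(11/2) = 26/3.

26/3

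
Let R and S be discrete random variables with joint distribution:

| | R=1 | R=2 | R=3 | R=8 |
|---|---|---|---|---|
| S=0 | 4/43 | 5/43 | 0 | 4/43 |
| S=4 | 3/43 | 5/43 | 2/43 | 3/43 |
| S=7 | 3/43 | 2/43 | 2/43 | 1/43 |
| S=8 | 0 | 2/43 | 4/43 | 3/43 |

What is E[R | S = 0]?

P(S = 0) = 13/43.
Σ R·P over the event = 1·(4/43) + 2·(5/43) + 8·(4/43) = 46/43.
E[R | S = 0] = (46/43) / (13/43) = 46/13.

46/13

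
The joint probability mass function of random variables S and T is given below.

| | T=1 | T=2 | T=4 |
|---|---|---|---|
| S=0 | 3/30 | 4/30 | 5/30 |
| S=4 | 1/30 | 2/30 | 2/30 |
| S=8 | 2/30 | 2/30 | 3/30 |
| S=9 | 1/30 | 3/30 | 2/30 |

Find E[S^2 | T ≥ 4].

P(T ≥ 4) = 2/5.
Σ S^2·P over the event = 0·(5/30) + 16·(2/30) + 64·(3/30) + 81·(2/30) = 193/15.
E[S^2 | T ≥ 4] = (193/15) / (2/5) = 193/6.

193/6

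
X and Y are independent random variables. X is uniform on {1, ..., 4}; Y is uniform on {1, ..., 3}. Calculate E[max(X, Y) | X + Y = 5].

10/3

P(X + Y = 5) = 1/4.
Summing max(X,Y)·P(x,y) over outcomes with X + Y = 5 gives 5/6.
E[max(X, Y) | X + Y = 5] = (5/6) / (1/4) = 10/3.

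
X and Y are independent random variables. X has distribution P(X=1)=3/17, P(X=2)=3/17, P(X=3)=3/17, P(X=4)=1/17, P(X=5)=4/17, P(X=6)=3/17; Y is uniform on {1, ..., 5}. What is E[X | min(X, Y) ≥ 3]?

51/11

P(min(X, Y) ≥ 3) = 33/85.
Summing X·P(x,y) over outcomes with min(X, Y) ≥ 3 gives 9/5.
E[X | min(X, Y) ≥ 3] = (9/5) / (33/85) = 51/11.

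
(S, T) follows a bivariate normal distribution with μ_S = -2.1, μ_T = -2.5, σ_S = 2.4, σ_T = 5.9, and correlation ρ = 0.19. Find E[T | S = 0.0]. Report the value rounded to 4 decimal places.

The regression of T on S has slope ρ·σ_T/σ_S and passes through (μ_S, μ_T).
E[T | S=0.0] = -2.5 + (0.19)·(5.9/2.4)·(0.0 − (-2.1)) = -2.5 + (0.46708)·(2.1) = -1.5191.

-1.5191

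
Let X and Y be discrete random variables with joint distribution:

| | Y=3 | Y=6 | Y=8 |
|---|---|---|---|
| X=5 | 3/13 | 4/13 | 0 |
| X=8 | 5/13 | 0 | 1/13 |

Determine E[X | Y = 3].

55/8

P(Y = 3) = 8/13.
Σ X·P over the event = 5·(3/13) + 8·(5/13) = 55/13.
E[X | Y = 3] = (55/13) / (8/13) = 55/8.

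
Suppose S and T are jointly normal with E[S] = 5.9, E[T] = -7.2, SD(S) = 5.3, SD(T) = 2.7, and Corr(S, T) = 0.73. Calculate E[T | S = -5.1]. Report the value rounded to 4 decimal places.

For a bivariate normal, E[T | S=x] = μ_T + ρ·(σ_T/σ_S)·(x − μ_S).
E[T | S=-5.1] = -7.2 + (0.73)·(2.7/5.3)·(-5.1 − (5.9)) = -7.2 + (0.37189)·(-11) = -11.2908.

-11.2908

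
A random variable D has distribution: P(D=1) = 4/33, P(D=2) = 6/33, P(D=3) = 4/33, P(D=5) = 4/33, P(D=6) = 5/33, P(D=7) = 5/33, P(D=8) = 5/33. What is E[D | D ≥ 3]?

P(D ≥ 3) = 23/33.
Σ over the event: 3·4/33 + 5·4/33 + 6·5/33 + 7·5/33 + 8·5/33 = 137/33.
E[D | D ≥ 3] = (137/33) / (23/33) = 137/23.

137/23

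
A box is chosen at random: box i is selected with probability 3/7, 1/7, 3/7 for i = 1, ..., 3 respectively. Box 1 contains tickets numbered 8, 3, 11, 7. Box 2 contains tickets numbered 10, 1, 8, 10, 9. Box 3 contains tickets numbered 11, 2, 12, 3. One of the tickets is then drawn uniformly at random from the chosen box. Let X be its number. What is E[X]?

1007/140

E[X | box 1] = (8+3+11+7)/4 = 29/4.
E[X | box 2] = (10+1+8+10+9)/5 = 38/5.
E[X | box 3] = (11+2+12+3)/4 = 7.
By the law of total expectation,
E[X] = (3/7)·(29/4) + (1/7)·(38/5) + (3/7)·(7) = 1007/140.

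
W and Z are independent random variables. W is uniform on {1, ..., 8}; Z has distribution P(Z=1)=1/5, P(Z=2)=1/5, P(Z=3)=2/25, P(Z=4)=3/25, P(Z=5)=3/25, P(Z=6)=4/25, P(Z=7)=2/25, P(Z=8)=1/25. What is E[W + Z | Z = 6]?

P(Z = 6) = 4/25.
Summing (W+Z)·P(x,y) over outcomes with Z = 6 gives 42/25.
E[W + Z | Z = 6] = (42/25) / (4/25) = 21/2.

21/2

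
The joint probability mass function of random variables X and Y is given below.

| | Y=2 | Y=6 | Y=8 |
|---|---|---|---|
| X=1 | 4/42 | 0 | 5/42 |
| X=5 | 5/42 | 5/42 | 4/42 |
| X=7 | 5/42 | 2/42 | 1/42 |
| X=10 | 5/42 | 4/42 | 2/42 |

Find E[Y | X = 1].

16/3

P(X = 1) = 3/14.
Σ Y·P over the event = 2·(4/42) + 8·(5/42) = 8/7.
E[Y | X = 1] = (8/7) / (3/14) = 16/3.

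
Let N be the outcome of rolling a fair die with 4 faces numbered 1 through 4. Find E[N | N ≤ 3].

Given N ≤ 3, N is equally likely to be any of {1, 2, 3}.
E[N | N ≤ 3] = (1 + 2 + 3) / 3 = 2.

2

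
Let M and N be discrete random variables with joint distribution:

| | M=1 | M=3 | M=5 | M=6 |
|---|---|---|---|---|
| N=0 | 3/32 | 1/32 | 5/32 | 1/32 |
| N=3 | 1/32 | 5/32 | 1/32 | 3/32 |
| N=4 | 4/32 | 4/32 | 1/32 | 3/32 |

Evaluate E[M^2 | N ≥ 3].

P(N ≥ 3) = 11/16.
Σ M^2·P over the event = 1·(1/32) + 1·(4/32) + 9·(5/32) + 9·(4/32) + 25·(1/32) + 25·(1/32) + 36·(3/32) + 36·(3/32) = 11.
E[M^2 | N ≥ 3] = (11) / (11/16) = 16.

16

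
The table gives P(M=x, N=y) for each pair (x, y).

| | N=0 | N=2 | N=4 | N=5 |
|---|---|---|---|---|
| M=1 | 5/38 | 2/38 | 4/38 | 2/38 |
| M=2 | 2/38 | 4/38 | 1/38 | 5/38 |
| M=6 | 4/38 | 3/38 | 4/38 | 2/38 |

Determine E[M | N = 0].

P(N = 0) = 11/38.
Σ M·P over the event = 1·(5/38) + 2·(2/38) + 6·(4/38) = 33/38.
E[M | N = 0] = (33/38) / (11/38) = 3.

3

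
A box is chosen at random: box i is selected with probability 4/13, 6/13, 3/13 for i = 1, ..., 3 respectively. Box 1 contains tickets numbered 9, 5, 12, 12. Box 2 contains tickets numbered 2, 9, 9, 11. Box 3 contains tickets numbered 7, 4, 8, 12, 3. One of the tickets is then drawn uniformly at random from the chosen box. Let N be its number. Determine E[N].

E[N | box 1] = (9+5+12+12)/4 = 19/2.
E[N | box 2] = (2+9+9+11)/4 = 31/4.
E[N | box 3] = (7+4+8+12+3)/5 = 34/5.
By the law of total expectation,
E[N] = (4/13)·(19/2) + (6/13)·(31/4) + (3/13)·(34/5) = 1049/130.

1049/130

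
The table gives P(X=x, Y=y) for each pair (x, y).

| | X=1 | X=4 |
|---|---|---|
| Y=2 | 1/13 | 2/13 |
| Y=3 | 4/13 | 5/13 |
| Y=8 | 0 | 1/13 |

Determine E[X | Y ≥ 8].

4

P(Y ≥ 8) = 1/13.
Σ X·P over the event = 4·(1/13) = 4/13.
E[X | Y ≥ 8] = (4/13) / (1/13) = 4.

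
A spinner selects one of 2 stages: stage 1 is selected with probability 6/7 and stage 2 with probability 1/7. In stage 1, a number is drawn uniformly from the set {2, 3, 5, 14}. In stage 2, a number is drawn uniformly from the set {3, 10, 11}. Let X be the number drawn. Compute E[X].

E[X | stage 1] = (2+3+5+14)/4 = 6.
E[X | stage 2] = (3+10+11)/3 = 8.
By the law of total expectation,
E[X] = (6/7)·(6) + (1/7)·(8) = 44/7.

44/7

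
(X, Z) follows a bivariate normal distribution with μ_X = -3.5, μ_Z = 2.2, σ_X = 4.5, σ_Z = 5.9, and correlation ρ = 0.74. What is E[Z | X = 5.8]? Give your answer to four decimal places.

For a bivariate normal, E[Z | X=x] = μ_Z + ρ·(σ_Z/σ_X)·(x − μ_X).
E[Z | X=5.8] = 2.2 + (0.74)·(5.9/4.5)·(5.8 − (-3.5)) = 2.2 + (0.970222)·(9.3) = 11.2231.

11.2231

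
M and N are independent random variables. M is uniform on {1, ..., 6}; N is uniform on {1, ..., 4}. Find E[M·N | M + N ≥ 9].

62/3

P(M + N ≥ 9) = 1/8.
Summing MN·P(x,y) over outcomes with M + N ≥ 9 gives 31/12.
E[M·N | M + N ≥ 9] = (31/12) / (1/8) = 62/3.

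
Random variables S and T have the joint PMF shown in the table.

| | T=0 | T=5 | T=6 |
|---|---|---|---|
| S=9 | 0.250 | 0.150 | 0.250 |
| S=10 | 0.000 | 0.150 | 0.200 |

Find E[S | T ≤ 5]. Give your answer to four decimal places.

P(T ≤ 5) = 0.550.
Σ S·P over the event = 9·(0.250) + 9·(0.150) + 10·(0.150) = 5.100.
E[S | T ≤ 5] = (5.100) / (0.550) = 9.2727.

9.2727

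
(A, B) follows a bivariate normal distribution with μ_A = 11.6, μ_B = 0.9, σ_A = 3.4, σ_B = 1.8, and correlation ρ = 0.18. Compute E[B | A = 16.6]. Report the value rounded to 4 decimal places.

1.3765

The regression of B on A has slope ρ·σ_B/σ_A and passes through (μ_A, μ_B).
E[B | A=16.6] = 0.9 + (0.18)·(1.8/3.4)·(16.6 − (11.6)) = 0.9 + (0.095294)·(5) = 1.3765.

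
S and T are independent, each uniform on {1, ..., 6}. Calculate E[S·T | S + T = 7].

P(S + T = 7) = 1/6.
Summing ST·P(x,y) over outcomes with S + T = 7 gives 14/9.
E[S·T | S + T = 7] = (14/9) / (1/6) = 28/3.

28/3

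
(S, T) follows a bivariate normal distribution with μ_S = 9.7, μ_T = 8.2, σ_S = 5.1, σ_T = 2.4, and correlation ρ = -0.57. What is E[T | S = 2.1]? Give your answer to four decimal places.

10.2386

E[T | S=x] = μ_T + ρ(σ_T/σ_S)(x − μ_S) for jointly normal variables.
E[T | S=2.1] = 8.2 + (-0.57)·(2.4/5.1)·(2.1 − (9.7)) = 8.2 + (-0.26824)·(-7.6) = 10.2386.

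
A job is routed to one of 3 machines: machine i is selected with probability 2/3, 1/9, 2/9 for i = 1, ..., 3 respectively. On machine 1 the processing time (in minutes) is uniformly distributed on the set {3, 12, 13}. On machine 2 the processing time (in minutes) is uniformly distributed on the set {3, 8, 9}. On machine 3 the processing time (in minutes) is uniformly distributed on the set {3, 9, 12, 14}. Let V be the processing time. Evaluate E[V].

245/27

E[V | machine 1] = (3+12+13)/3 = 28/3.
E[V | machine 2] = (3+8+9)/3 = 20/3.
E[V | machine 3] = (3+9+12+14)/4 = 19/2.
By the law of total expectation,
E[V] = (2/3)·(28/3) + (1/9)·(20/3) + (2/9)·(19/2) = 245/27.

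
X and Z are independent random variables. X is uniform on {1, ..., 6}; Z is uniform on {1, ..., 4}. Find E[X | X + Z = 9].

Outcomes with X + Z = 9: (5,4), (6,3), each with probability 1/24.
E[X | X + Z = 9] = (5 + 6) / 2 = 11/2.

11/2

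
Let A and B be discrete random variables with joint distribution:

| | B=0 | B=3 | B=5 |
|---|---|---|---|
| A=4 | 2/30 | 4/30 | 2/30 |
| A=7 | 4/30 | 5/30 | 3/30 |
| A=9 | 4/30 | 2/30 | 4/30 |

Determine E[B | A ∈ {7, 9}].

28/11

P(A ∈ {7, 9}) = 11/15.
Σ B·P over the event = 0·(4/30) + 3·(5/30) + 5·(3/30) + 0·(4/30) + 3·(2/30) + 5·(4/30) = 28/15.
E[B | A ∈ {7, 9}] = (28/15) / (11/15) = 28/11.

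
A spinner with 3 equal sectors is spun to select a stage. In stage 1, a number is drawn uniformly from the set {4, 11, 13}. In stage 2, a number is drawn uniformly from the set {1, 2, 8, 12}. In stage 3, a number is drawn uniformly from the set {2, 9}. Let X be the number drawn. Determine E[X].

247/36

E[X | stage 1] = (4+11+13)/3 = 28/3.
E[X | stage 2] = (1+2+8+12)/4 = 23/4.
E[X | stage 3] = (2+9)/2 = 11/2.
By the law of total expectation,
E[X] = (1/3)·(28/3) + (1/3)·(23/4) + (1/3)·(11/2) = 247/36.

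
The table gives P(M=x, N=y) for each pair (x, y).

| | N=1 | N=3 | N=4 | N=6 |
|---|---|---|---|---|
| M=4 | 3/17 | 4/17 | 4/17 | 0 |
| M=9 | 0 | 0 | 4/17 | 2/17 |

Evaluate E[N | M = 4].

P(M = 4) = 11/17.
Σ N·P over the event = 1·(3/17) + 3·(4/17) + 4·(4/17) = 31/17.
E[N | M = 4] = (31/17) / (11/17) = 31/11.

31/11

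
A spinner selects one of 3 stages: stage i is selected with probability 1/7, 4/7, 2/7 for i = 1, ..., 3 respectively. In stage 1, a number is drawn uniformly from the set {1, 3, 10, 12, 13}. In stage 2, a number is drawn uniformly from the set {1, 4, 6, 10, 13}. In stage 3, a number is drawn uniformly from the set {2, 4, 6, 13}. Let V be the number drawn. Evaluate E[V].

E[V | stage 1] = (1+3+10+12+13)/5 = 39/5.
E[V | stage 2] = (1+4+6+10+13)/5 = 34/5.
E[V | stage 3] = (2+4+6+13)/4 = 25/4.
By the law of total expectation,
E[V] = (1/7)·(39/5) + (4/7)·(34/5) + (2/7)·(25/4) = 95/14.

95/14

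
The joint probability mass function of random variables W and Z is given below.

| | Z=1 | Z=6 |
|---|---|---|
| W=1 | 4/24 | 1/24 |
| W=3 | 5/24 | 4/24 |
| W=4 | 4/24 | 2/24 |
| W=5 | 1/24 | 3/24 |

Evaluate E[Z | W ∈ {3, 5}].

P(W ∈ {3, 5}) = 13/24.
Σ Z·P over the event = 1·(5/24) + 6·(4/24) + 1·(1/24) + 6·(3/24) = 2.
E[Z | W ∈ {3, 5}] = (2) / (13/24) = 48/13.

48/13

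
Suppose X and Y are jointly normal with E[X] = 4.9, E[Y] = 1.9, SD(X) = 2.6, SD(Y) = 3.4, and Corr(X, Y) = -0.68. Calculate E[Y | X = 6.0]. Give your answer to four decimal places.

0.9218

E[Y | X=x] = μ_Y + ρ(σ_Y/σ_X)(x − μ_X) for jointly normal variables.
E[Y | X=6.0] = 1.9 + (-0.68)·(3.4/2.6)·(6.0 − (4.9)) = 1.9 + (-0.88923)·(1.1) = 0.9218.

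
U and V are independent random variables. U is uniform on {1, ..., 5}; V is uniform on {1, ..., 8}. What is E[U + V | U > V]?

P(U > V) = 1/4.
Summing (U+V)·P(x,y) over outcomes with U > V gives 3/2.
E[U + V | U > V] = (3/2) / (1/4) = 6.

6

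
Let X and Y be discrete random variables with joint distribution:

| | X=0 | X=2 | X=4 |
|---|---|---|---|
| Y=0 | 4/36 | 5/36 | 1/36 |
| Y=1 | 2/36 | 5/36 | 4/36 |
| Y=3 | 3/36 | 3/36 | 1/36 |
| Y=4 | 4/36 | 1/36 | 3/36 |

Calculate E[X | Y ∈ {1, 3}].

P(Y ∈ {1, 3}) = 1/2.
Σ X·P over the event = 0·(2/36) + 0·(3/36) + 2·(5/36) + 2·(3/36) + 4·(4/36) + 4·(1/36) = 1.
E[X | Y ∈ {1, 3}] = (1) / (1/2) = 2.

2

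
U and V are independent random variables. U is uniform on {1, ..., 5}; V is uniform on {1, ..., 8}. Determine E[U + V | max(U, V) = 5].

P(max(U, V) = 5) = 9/40.
Summing (U+V)·P(x,y) over outcomes with max(U, V) = 5 gives 7/4.
E[U + V | max(U, V) = 5] = (7/4) / (9/40) = 70/9.

70/9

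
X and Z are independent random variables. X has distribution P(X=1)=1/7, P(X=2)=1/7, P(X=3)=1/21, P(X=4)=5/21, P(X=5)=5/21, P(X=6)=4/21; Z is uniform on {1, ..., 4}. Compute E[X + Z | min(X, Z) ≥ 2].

22/3

P(min(X, Z) ≥ 2) = 9/14.
Summing (X+Z)·P(x,y) over outcomes with min(X, Z) ≥ 2 gives 33/7.
E[X + Z | min(X, Z) ≥ 2] = (33/7) / (9/14) = 22/3.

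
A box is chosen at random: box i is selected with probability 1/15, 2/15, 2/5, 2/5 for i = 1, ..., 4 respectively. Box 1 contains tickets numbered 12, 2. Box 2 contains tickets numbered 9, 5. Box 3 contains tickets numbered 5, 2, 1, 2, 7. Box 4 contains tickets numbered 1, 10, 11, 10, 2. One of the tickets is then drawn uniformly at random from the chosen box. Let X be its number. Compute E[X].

137/25

E[X | box 1] = (12+2)/2 = 7.
E[X | box 2] = (9+5)/2 = 7.
E[X | box 3] = (5+2+1+2+7)/5 = 17/5.
E[X | box 4] = (1+10+11+10+2)/5 = 34/5.
By the law of total expectation,
E[X] = (1/15)·(7) + (2/15)·(7) + (2/5)·(17/5) + (2/5)·(34/5) = 137/25.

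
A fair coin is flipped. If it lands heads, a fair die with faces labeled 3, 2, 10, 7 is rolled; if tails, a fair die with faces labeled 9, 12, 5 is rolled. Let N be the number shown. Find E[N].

E[N | heads] = (3+2+10+7)/4 = 11/2.
E[N | tails] = (9+12+5)/3 = 26/3.
E[N] = (1/2)·(11/2) + (1/2)·(26/3) = 85/12.

85/12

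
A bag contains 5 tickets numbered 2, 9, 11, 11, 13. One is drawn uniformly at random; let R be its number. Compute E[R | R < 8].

2

P(R < 8) = 1/5.
Σ over the event: 2·1/5 = 2/5.
E[R | R < 8] = (2/5) / (1/5) = 2.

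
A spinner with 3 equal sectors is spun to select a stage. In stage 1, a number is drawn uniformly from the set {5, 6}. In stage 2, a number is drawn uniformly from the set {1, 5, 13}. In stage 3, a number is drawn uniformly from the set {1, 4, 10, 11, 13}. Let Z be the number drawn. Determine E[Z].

589/90

E[Z | stage 1] = (5+6)/2 = 11/2.
E[Z | stage 2] = (1+5+13)/3 = 19/3.
E[Z | stage 3] = (1+4+10+11+13)/5 = 39/5.
E[Z] = (1/3)·(11/2) + (1/3)·(19/3) + (1/3)·(39/5) = 589/90.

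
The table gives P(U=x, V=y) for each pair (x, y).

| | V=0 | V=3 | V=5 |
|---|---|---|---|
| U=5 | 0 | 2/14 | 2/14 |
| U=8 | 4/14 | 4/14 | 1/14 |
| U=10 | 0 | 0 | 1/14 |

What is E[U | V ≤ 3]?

37/5

P(V ≤ 3) = 5/7.
Σ U·P over the event = 5·(2/14) + 8·(4/14) + 8·(4/14) = 37/7.
E[U | V ≤ 3] = (37/7) / (5/7) = 37/5.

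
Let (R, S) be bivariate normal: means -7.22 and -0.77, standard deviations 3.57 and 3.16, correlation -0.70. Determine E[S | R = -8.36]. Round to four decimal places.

The regression of S on R has slope ρ·σ_S/σ_R and passes through (μ_R, μ_S).
E[S | R=-8.36] = -0.77 + (-0.70)·(3.16/3.57)·(-8.36 − (-7.22)) = -0.77 + (-0.61961)·(-1.14) = -0.0636.

-0.0636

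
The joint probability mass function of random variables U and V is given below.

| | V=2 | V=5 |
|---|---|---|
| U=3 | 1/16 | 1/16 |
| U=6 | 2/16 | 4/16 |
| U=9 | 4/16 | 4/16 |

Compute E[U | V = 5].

7

P(V = 5) = 9/16.
Σ U·P over the event = 3·(1/16) + 6·(4/16) + 9·(4/16) = 63/16.
E[U | V = 5] = (63/16) / (9/16) = 7.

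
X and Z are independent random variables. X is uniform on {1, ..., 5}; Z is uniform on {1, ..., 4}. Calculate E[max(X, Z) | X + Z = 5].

7/2

Outcomes with X + Z = 5: (1,4), (2,3), (3,2), (4,1), each with probability 1/20.
E[max(X, Z) | X + Z = 5] = (4 + 3 + 3 + 4) / 4 = 7/2.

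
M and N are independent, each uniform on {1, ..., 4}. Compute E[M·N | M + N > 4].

P(M + N > 4) = 5/8.
Summing MN·P(x,y) over outcomes with M + N > 4 gives 85/16.
E[M·N | M + N > 4] = (85/16) / (5/8) = 17/2.

17/2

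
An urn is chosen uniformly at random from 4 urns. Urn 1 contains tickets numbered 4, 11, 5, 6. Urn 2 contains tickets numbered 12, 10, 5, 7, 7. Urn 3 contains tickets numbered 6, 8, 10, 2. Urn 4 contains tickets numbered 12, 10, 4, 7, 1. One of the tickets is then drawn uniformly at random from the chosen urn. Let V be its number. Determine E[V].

7

E[V | urn 1] = (4+11+5+6)/4 = 13/2.
E[V | urn 2] = (12+10+5+7+7)/5 = 41/5.
E[V | urn 3] = (6+8+10+2)/4 = 13/2.
E[V | urn 4] = (12+10+4+7+1)/5 = 34/5.
E[V] = (1/4)·(13/2) + (1/4)·(41/5) + (1/4)·(13/2) + (1/4)·(34/5) = 7.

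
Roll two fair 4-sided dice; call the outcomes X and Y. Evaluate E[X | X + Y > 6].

P(X + Y > 6) = 3/16.
Summing X·P(x,y) over outcomes with X + Y > 6 gives 11/16.
E[X | X + Y > 6] = (11/16) / (3/16) = 11/3.

11/3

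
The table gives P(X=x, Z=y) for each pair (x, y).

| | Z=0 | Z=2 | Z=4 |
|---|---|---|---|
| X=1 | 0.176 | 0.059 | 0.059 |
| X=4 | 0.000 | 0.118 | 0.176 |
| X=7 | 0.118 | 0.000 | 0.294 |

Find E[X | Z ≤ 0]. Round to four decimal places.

3.4082

P(Z ≤ 0) = 0.294.
Σ X·P over the event = 1·(0.176) + 7·(0.118) = 1.002.
E[X | Z ≤ 0] = (1.002) / (0.294) = 3.4082.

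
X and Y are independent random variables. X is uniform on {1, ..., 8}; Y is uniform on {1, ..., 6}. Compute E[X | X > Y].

P(X > Y) = 9/16.
Summing X·P(x,y) over outcomes with X > Y gives 10/3.
E[X | X > Y] = (10/3) / (9/16) = 160/27.

160/27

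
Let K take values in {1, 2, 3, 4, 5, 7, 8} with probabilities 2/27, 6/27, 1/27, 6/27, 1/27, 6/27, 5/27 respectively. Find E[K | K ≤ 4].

P(K ≤ 4) = 5/9.
Σ over the event: 1·2/27 + 2·2/9 + 3·1/27 + 4·2/9 = 41/27.
E[K | K ≤ 4] = (41/27) / (5/9) = 41/15.

41/15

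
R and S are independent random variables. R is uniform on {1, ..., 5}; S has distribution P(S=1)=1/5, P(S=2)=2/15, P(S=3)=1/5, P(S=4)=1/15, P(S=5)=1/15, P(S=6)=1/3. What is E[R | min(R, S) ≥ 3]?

P(min(R, S) ≥ 3) = 2/5.
Summing R·P(x,y) over outcomes with min(R, S) ≥ 3 gives 8/5.
E[R | min(R, S) ≥ 3] = (8/5) / (2/5) = 4.

4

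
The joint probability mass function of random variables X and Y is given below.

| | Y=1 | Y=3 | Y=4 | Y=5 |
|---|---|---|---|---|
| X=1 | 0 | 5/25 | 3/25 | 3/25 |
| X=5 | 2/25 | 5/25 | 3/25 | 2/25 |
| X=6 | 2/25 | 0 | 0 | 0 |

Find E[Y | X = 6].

P(X = 6) = 2/25.
Σ Y·P over the event = 1·(2/25) = 2/25.
E[Y | X = 6] = (2/25) / (2/25) = 1.

1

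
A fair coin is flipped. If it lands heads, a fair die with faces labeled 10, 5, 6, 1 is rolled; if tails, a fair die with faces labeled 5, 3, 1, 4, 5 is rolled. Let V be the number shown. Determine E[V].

91/20

E[V | heads] = (10+5+6+1)/4 = 11/2.
E[V | tails] = (5+3+1+4+5)/5 = 18/5.
By the law of total expectation,
E[V] = (1/2)·(11/2) + (1/2)·(18/5) = 91/20.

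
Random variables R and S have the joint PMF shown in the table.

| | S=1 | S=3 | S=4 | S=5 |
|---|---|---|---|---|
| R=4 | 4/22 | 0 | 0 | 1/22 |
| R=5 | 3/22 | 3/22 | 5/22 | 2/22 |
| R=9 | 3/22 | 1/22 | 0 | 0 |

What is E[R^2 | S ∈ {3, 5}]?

P(S ∈ {3, 5}) = 7/22.
Σ R^2·P over the event = 16·(1/22) + 25·(3/22) + 25·(2/22) + 81·(1/22) = 111/11.
E[R^2 | S ∈ {3, 5}] = (111/11) / (7/22) = 222/7.

222/7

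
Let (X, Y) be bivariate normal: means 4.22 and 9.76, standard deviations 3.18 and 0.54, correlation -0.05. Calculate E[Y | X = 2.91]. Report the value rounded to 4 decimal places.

9.7711

For a bivariate normal, E[Y | X=x] = μ_Y + ρ·(σ_Y/σ_X)·(x − μ_X).
E[Y | X=2.91] = 9.76 + (-0.05)·(0.54/3.18)·(2.91 − (4.22)) = 9.76 + (-0.0084906)·(-1.31) = 9.7711.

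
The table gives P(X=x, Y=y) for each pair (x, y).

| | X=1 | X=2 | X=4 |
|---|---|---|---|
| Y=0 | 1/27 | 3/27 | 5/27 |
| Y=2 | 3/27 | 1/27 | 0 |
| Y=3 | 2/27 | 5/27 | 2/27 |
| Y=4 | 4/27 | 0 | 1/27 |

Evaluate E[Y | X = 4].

5/4

P(X = 4) = 8/27.
Σ Y·P over the event = 0·(5/27) + 3·(2/27) + 4·(1/27) = 10/27.
E[Y | X = 4] = (10/27) / (8/27) = 5/4.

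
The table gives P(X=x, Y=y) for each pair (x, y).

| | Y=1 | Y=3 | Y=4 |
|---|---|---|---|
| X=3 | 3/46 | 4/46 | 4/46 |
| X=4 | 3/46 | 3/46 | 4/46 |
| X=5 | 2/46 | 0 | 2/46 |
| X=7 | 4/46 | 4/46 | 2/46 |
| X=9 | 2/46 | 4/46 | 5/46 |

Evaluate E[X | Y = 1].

P(Y = 1) = 7/23.
Summing X·P(X=x,Y=y) over the conditioning event gives 77/46.
E[X | Y = 1] = (77/46) / (7/23) = 11/2.

11/2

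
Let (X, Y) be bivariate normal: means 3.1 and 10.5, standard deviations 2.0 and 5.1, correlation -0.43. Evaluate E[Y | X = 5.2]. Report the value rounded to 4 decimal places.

The regression of Y on X has slope ρ·σ_Y/σ_X and passes through (μ_X, μ_Y).
E[Y | X=5.2] = 10.5 + (-0.43)·(5.1/2.0)·(5.2 − (3.1)) = 10.5 + (-1.0965)·(2.1) = 8.1974.

8.1974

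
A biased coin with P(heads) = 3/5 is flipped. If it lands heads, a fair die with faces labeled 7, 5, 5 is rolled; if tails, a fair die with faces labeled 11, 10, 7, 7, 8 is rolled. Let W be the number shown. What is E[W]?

E[W | heads] = (7+5+5)/3 = 17/3.
E[W | tails] = (11+10+7+7+8)/5 = 43/5.
E[W] = (3/5)·(17/3) + (2/5)·(43/5) = 171/25.

171/25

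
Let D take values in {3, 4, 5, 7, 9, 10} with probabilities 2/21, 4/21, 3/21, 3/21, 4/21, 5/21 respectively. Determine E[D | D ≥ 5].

P(D ≥ 5) = 5/7.
Σ over the event: 5·1/7 + 7·1/7 + 9·4/21 + 10·5/21 = 122/21.
E[D | D ≥ 5] = (122/21) / (5/7) = 122/15.

122/15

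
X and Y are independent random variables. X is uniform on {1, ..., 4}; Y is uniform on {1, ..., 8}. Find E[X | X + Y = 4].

2

P(X + Y = 4) = 3/32.
Summing X·P(x,y) over outcomes with X + Y = 4 gives 3/16.
E[X | X + Y = 4] = (3/16) / (3/32) = 2.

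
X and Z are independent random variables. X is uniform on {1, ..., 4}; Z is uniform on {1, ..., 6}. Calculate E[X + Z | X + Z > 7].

Outcomes with X + Z > 7: (2,6), (3,5), (3,6), (4,4), (4,5), (4,6), each with probability 1/24.
E[X + Z | X + Z > 7] = (8 + 8 + 9 + 8 + 9 + 10) / 6 = 26/3.

26/3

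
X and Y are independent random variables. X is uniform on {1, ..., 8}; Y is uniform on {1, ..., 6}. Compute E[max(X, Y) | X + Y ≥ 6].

P(X + Y ≥ 6) = 19/24.
Summing max(X,Y)·P(x,y) over outcomes with X + Y ≥ 6 gives 14/3.
E[max(X, Y) | X + Y ≥ 6] = (14/3) / (19/24) = 112/19.

112/19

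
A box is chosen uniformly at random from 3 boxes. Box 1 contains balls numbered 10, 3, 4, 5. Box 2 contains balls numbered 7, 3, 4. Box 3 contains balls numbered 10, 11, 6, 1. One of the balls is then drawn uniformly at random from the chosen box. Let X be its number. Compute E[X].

E[X | box 1] = (10+3+4+5)/4 = 11/2.
E[X | box 2] = (7+3+4)/3 = 14/3.
E[X | box 3] = (10+11+6+1)/4 = 7.
By the law of total expectation,
E[X] = (1/3)·(11/2) + (1/3)·(14/3) + (1/3)·(7) = 103/18.

103/18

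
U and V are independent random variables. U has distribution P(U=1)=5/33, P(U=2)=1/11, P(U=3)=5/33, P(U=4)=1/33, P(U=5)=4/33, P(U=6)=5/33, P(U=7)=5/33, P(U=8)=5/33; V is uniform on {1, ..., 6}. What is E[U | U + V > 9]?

158/23

P(U + V > 9) = 23/66.
Summing U·P(x,y) over outcomes with U + V > 9 gives 79/33.
E[U | U + V > 9] = (79/33) / (23/66) = 158/23.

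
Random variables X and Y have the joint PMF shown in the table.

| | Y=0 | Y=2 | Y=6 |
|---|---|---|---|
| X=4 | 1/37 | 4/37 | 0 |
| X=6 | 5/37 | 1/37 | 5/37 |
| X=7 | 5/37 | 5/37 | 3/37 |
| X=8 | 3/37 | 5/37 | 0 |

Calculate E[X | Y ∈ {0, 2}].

190/29

P(Y ∈ {0, 2}) = 29/37.
Σ X·P over the event = 4·(1/37) + 4·(4/37) + 6·(5/37) + 6·(1/37) + 7·(5/37) + 7·(5/37) + 8·(3/37) + 8·(5/37) = 190/37.
E[X | Y ∈ {0, 2}] = (190/37) / (29/37) = 190/29.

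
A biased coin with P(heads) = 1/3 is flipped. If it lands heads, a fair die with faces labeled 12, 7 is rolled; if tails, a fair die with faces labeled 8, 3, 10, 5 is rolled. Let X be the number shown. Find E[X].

15/2

E[X | heads] = (12+7)/2 = 19/2.
E[X | tails] = (8+3+10+5)/4 = 13/2.
By the law of total expectation,
E[X] = (1/3)·(19/2) + (2/3)·(13/2) = 15/2.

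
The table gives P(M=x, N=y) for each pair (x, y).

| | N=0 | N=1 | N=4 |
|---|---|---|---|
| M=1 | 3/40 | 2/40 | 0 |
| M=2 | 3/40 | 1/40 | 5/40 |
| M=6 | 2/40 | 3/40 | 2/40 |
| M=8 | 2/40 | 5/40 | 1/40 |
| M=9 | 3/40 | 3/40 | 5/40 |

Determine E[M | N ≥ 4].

P(N ≥ 4) = 13/40.
Σ M·P over the event = 2·(5/40) + 6·(2/40) + 8·(1/40) + 9·(5/40) = 15/8.
E[M | N ≥ 4] = (15/8) / (13/40) = 75/13.

75/13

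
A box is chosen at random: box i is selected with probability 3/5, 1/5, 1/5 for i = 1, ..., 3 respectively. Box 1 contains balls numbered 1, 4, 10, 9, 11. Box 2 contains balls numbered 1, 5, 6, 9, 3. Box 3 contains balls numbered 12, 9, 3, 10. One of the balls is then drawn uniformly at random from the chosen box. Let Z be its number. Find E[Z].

E[Z | box 1] = (1+4+10+9+11)/5 = 7.
E[Z | box 2] = (1+5+6+9+3)/5 = 24/5.
E[Z | box 3] = (12+9+3+10)/4 = 17/2.
By the law of total expectation,
E[Z] = (3/5)·(7) + (1/5)·(24/5) + (1/5)·(17/2) = 343/50.

343/50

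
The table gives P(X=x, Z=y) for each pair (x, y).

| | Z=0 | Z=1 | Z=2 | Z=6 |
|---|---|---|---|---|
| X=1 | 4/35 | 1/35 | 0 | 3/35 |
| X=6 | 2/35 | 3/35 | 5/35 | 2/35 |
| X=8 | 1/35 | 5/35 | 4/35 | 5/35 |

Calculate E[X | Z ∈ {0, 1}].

P(Z ∈ {0, 1}) = 16/35.
Σ X·P over the event = 1·(4/35) + 1·(1/35) + 6·(2/35) + 6·(3/35) + 8·(1/35) + 8·(5/35) = 83/35.
E[X | Z ∈ {0, 1}] = (83/35) / (16/35) = 83/16.

83/16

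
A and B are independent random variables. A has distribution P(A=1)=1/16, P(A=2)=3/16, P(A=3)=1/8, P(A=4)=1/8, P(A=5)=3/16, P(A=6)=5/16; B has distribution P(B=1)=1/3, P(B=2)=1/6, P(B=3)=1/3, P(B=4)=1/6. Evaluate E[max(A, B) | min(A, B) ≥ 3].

179/36

P(min(A, B) ≥ 3) = 3/8.
Summing max(A,B)·P(x,y) over outcomes with min(A, B) ≥ 3 gives 179/96.
E[max(A, B) | min(A, B) ≥ 3] = (179/96) / (3/8) = 179/36.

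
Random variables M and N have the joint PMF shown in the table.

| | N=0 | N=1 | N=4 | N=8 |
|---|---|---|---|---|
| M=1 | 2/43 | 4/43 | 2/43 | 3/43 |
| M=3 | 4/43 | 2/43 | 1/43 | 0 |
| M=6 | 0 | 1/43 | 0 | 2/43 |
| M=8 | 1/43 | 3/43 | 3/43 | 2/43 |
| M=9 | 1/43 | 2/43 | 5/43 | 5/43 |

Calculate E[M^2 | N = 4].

P(N = 4) = 11/43.
Σ M^2·P over the event = 1·(2/43) + 9·(1/43) + 64·(3/43) + 81·(5/43) = 608/43.
E[M^2 | N = 4] = (608/43) / (11/43) = 608/11.

608/11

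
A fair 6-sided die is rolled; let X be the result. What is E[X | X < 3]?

Given X < 3, X is equally likely to be any of {1, 2}.
E[X | X < 3] = (1 + 2) / 2 = 3/2.

3/2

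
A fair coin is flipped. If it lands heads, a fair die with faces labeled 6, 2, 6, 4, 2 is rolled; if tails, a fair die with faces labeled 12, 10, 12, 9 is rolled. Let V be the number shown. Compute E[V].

59/8

E[V | heads] = (6+2+6+4+2)/5 = 4.
E[V | tails] = (12+10+12+9)/4 = 43/4.
E[V] = (1/2)·(4) + (1/2)·(43/4) = 59/8.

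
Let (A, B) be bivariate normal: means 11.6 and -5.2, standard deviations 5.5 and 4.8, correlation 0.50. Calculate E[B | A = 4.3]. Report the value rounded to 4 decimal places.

The regression of B on A has slope ρ·σ_B/σ_A and passes through (μ_A, μ_B).
E[B | A=4.3] = -5.2 + (0.50)·(4.8/5.5)·(4.3 − (11.6)) = -5.2 + (0.436364)·(-7.3) = -8.3855.

-8.3855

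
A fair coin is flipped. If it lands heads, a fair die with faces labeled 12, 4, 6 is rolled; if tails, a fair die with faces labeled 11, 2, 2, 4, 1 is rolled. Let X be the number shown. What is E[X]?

17/3

E[X | heads] = (12+4+6)/3 = 22/3.
E[X | tails] = (11+2+2+4+1)/5 = 4.
E[X] = (1/2)·(22/3) + (1/2)·(4) = 17/3.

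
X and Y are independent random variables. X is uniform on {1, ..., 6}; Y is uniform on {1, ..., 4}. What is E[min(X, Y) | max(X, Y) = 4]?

16/7

Outcomes with max(X, Y) = 4: (1,4), (2,4), (3,4), (4,1), (4,2), (4,3), (4,4), each with probability 1/24.
E[min(X, Y) | max(X, Y) = 4] = (1 + 2 + 3 + 1 + 2 + 3 + 4) / 7 = 16/7.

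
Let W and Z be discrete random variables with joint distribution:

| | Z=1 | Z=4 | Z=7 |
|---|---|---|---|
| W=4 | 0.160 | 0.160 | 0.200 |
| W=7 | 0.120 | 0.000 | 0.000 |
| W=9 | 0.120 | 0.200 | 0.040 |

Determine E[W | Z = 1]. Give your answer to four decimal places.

P(Z = 1) = 0.400.
Σ W·P over the event = 4·(0.160) + 7·(0.120) + 9·(0.120) = 2.560.
E[W | Z = 1] = (2.560) / (0.400) = 6.4000.

6.4000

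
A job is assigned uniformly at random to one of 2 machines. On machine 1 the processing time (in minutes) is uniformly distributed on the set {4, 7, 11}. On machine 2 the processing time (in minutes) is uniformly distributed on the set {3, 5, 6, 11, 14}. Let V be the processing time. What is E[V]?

227/30

E[V | machine 1] = (4+7+11)/3 = 22/3.
E[V | machine 2] = (3+5+6+11+14)/5 = 39/5.
E[V] = (1/2)·(22/3) + (1/2)·(39/5) = 227/30.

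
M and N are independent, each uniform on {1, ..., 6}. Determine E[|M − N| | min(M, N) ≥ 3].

P(min(M, N) ≥ 3) = 4/9.
Summing |M−N|·P(x,y) over outcomes with min(M, N) ≥ 3 gives 5/9.
E[|M − N| | min(M, N) ≥ 3] = (5/9) / (4/9) = 5/4.

5/4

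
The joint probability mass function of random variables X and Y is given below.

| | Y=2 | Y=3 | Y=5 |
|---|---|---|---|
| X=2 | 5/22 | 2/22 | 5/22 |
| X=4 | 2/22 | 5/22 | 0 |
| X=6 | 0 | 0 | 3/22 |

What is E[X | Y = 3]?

24/7

P(Y = 3) = 7/22.
Summing X·P(X=x,Y=y) over the conditioning event gives 12/11.
E[X | Y = 3] = (12/11) / (7/22) = 24/7.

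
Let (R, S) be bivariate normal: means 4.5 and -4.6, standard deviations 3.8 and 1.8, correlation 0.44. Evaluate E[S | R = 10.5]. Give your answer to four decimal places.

-3.3495

For a bivariate normal, E[S | R=x] = μ_S + ρ·(σ_S/σ_R)·(x − μ_R).
E[S | R=10.5] = -4.6 + (0.44)·(1.8/3.8)·(10.5 − (4.5)) = -4.6 + (0.20842)·(6) = -3.3495.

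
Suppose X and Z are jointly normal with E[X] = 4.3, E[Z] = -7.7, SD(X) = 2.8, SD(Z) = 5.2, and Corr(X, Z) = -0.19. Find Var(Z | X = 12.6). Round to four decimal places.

26.0639

The conditional variance in a bivariate normal is σ_Z²(1 − ρ²), independent of x.
Var(Z | X=12.6) = (5.2)²·(1 − (-0.19)²) = 27.04·0.9639 = 26.0639.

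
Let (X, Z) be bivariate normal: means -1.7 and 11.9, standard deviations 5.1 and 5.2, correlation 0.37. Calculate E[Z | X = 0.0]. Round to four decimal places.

For a bivariate normal, E[Z | X=x] = μ_Z + ρ·(σ_Z/σ_X)·(x − μ_X).
E[Z | X=0.0] = 11.9 + (0.37)·(5.2/5.1)·(0.0 − (-1.7)) = 11.9 + (0.37725)·(1.7) = 12.5413.

12.5413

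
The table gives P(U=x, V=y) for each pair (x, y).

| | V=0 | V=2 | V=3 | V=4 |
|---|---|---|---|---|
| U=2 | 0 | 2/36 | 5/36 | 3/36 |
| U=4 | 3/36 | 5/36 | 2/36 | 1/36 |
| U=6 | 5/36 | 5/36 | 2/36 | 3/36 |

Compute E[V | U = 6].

28/15

P(U = 6) = 5/12.
Σ V·P over the event = 0·(5/36) + 2·(5/36) + 3·(2/36) + 4·(3/36) = 7/9.
E[V | U = 6] = (7/9) / (5/12) = 28/15.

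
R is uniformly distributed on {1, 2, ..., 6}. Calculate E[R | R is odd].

Given R is odd, R is equally likely to be any of {1, 3, 5}.
E[R | R is odd] = (1 + 3 + 5) / 3 = 3.

3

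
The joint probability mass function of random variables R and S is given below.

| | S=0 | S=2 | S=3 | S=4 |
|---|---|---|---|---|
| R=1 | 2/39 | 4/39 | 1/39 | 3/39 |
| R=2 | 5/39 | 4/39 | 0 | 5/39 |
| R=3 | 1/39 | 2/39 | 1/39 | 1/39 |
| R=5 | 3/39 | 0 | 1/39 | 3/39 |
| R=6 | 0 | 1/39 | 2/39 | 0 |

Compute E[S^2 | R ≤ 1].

P(R ≤ 1) = 10/39.
Σ S^2·P over the event = 0·(2/39) + 4·(4/39) + 9·(1/39) + 16·(3/39) = 73/39.
E[S^2 | R ≤ 1] = (73/39) / (10/39) = 73/10.

73/10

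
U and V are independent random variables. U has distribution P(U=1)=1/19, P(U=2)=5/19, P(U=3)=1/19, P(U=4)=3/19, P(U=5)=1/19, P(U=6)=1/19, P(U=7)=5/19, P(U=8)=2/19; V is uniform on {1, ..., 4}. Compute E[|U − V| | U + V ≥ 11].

11/3

P(U + V ≥ 11) = 9/76.
Summing |U−V|·P(x,y) over outcomes with U + V ≥ 11 gives 33/76.
E[|U − V| | U + V ≥ 11] = (33/76) / (9/76) = 11/3.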